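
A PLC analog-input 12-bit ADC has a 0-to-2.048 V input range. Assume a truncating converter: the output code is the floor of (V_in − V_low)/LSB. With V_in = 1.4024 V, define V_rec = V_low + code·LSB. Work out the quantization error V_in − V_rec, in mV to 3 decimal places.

0.400 mV

LSB = 2.048/2^12 = 0.500 mV.
(1.4024 − 0)/0.0005 = 2804.8000; ⌊·⌋ gives code 2804.
V_rec = 0 + 2804·0.0005 = 1.402 V.
Error = 1.4024 − 1.402 = 0.0004 V = 0.400 mV.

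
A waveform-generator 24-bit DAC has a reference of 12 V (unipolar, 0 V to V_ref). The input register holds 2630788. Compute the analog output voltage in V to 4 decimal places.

LSB = 12 V / 2^24 = 0.72 µV.
V_out = 0 + 2630788 × 7.15256e-07 V = 1.88169 V.

1.8817 V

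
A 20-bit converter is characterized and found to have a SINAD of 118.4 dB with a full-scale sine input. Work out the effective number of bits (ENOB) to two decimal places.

19.38 bits

ENOB = (SINAD − 1.76) / 6.02 = (118.4 − 1.76)/6.02 = 19.375.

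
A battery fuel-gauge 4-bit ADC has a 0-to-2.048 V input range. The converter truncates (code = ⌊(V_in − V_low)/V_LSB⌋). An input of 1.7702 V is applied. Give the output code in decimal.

code 13

With 16 levels over 2.048 V, one step is 128.000 mV.
(V_in − V_low)/LSB = (1.7702 − 0) / 0.128 = 13.830.
So the output code is 13.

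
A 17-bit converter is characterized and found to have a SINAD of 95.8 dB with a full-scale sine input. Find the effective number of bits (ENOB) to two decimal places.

15.62 bits

ENOB = (SINAD − 1.76) / 6.02 = (95.8 − 1.76)/6.02 = 15.621.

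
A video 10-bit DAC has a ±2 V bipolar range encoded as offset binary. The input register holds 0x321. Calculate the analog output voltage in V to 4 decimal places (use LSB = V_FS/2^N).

1.1289 V

LSB = 4 V / 2^10 = 3.906 mV.
Code 0x321 = 801 decimal.
V_out = (−2) + 801 × 0.00390625 V = 1.12891 V.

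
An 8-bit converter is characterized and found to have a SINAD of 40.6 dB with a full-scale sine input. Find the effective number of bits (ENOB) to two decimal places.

6.45 bits

ENOB = (SINAD − 1.76) / 6.02 = (40.6 − 1.76)/6.02 = 6.452.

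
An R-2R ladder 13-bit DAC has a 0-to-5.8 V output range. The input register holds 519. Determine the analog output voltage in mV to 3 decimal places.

LSB = 5.8 V / 2^13 = 0.708 mV.
V_out = 0 + 519 × 0.000708008 V = 0.367456 V.
= 367.456 mV.

367.456 mV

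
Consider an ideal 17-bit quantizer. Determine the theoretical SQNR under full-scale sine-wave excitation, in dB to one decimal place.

104.1 dB

SNR ≈ 6.02·N + 1.76 dB = 6.02·17 + 1.76 = 104.10 dB.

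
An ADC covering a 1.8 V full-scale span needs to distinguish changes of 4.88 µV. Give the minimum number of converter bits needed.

Number of steps required ≥ 1.8 V / 4.88 µV = 368852.46.
Need 2^N ≥ 368852.46; 2^18 = 262144, 2^19 = 524288.
Minimum N = 19.

19 bits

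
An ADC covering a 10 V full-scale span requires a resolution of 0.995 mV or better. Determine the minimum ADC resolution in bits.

Number of steps required ≥ 10 V / 0.995 mV = 10050.25.
Need 2^N ≥ 10050.25; 2^13 = 8192, 2^14 = 16384.
Minimum N = 14.

14 bits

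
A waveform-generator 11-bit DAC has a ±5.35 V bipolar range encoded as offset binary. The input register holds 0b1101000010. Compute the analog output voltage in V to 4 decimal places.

-0.9927 V

LSB = 10.7 V / 2^11 = 5.225 mV.
Code 0b1101000010 = 834 decimal.
V_out = (−5.35) + 834 × 0.00522461 V = -0.992676 V.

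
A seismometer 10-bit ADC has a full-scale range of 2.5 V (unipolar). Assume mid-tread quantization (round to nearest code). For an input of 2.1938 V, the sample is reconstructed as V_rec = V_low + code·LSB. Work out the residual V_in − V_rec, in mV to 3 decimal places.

-1.024 mV

LSB = 2.5/2^10 = 2.441 mV.
(2.1938 − 0)/0.00244141 = 898.5805; round gives code 899.
V_rec = 0 + 899·0.00244141 = 2.1948242 V.
Difference: -0.00102422 V → -1.024 mV.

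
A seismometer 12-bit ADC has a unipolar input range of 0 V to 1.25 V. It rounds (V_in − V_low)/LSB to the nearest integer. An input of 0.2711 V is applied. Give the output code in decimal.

LSB = 1.25 V / 4096 = 305.18 µV.
(0.2711 − 0) / 0.000305176 = 888.340 LSBs.
So the output code is 888.

code 888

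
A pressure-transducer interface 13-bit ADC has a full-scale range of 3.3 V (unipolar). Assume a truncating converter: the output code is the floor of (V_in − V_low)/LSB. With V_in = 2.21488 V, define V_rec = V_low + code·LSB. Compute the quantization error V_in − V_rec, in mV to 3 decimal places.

0.109 mV

Step size: 3.3 V ÷ 2^13 = 402.83 µV.
(V_in − V_low)/LSB = (2.21488 − 0)/0.000402832 = 5498.2718 → code 5498 (floor).
Reconstructed: 2.2147705 V.
V_in − V_rec = 0.000109492 V = 0.109 mV.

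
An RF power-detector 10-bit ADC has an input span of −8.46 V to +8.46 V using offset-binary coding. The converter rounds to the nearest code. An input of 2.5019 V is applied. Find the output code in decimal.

LSB = 16.92 V / 1024 = 16.523 mV.
(2.5019 − (−8.46)) / 0.0165234 = 663.415 LSBs.
So the output code is 663.

code 663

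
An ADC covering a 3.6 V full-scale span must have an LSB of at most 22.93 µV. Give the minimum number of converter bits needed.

18 bits

Number of steps required ≥ 3.6 V / 22.93 µV = 156999.56.
Need 2^N ≥ 156999.56; 2^17 = 131072, 2^18 = 262144.
Minimum N = 18.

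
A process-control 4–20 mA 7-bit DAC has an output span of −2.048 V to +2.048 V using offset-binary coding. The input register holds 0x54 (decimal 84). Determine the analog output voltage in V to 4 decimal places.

LSB = 4.096 V / 2^7 = 32.000 mV.
Code 0x54 = 84 decimal.
V_out = (−2.048) + 84 × 0.032 V = 0.64 V.

0.6400 V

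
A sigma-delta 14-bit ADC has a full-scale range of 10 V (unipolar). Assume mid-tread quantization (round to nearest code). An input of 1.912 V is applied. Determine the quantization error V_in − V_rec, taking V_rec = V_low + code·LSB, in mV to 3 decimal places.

One LSB is 10 V / 16384 = 0.610 mV.
(1.912 − 0)/0.000610352 = 3132.6208; round gives code 3133.
Code 3133 maps back to 0 + 3133×0.000610352 V = 1.9122314 V.
Difference: -0.000231445 V → -0.231 mV.

-0.231 mV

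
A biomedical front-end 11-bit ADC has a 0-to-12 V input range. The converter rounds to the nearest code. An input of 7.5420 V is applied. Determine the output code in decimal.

code 1287

Full-scale span = 12 V; LSB = 12/2^11 = 5.859 mV.
(V_in − V_low)/LSB = (7.5420 − 0) / 0.00585938 = 1287.168.
Round → code 1287.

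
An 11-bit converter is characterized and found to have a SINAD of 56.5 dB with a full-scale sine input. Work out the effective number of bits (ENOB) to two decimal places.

9.09 bits

ENOB = (SINAD − 1.76) / 6.02 = (56.5 − 1.76)/6.02 = 9.093.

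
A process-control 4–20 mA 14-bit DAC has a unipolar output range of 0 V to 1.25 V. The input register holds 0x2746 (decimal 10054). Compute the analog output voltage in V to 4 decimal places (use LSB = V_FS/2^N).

LSB = 1.25 V / 2^14 = 76.29 µV.
Code 0x2746 = 10054 decimal.
V_out = 0 + 10054 × 7.62939e-05 V = 0.767059 V.

0.7671 V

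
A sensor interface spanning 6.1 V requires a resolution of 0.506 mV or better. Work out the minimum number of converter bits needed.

14 bits

Number of steps required ≥ 6.1 V / 0.506 mV = 12055.34.
Need 2^N ≥ 12055.34; 2^13 = 8192, 2^14 = 16384.
Minimum N = 14.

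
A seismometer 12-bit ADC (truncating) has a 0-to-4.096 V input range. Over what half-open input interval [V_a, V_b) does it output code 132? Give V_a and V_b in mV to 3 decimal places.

[132.000 mV, 133.000 mV)

LSB = 4.096/2^12 = 1.000 mV.
V_a = V_low + 132·LSB = 0.132 V; V_b = V_low + 133·LSB = 0.133 V.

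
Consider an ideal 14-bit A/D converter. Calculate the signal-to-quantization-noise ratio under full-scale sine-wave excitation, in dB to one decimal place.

SNR ≈ 6.02·N + 1.76 dB = 6.02·14 + 1.76 = 86.04 dB.

86.0 dB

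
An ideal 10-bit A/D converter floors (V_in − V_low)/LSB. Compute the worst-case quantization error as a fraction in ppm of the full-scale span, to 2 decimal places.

Truncating → worst-case error = 1 LSB = V_FS/2^10, so 1e+06/1024 = 976.562 ppm of full scale.

976.56 ppm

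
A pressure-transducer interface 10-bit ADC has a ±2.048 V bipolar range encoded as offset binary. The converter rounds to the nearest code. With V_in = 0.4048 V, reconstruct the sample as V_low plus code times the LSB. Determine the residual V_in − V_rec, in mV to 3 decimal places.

One LSB is 4.096 V / 1024 = 4.000 mV.
(0.4048 − (−2.048))/0.004 = 613.2000; round gives code 613.
Reconstructed: 0.404 V.
Error = 0.4048 − 0.404 = 0.0008 V = 0.800 mV.

0.800 mV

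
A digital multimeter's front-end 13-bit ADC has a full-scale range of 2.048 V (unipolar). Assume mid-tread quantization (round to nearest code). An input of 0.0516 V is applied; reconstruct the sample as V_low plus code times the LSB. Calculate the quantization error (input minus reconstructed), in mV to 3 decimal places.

0.100 mV

LSB = 2.048/2^13 = 250.00 µV.
Scaled input = 206.4000 LSBs, so code = 206.
V_rec = 0 + 206·0.00025 = 0.0515 V.
Difference: 0.0001 V → 0.100 mV.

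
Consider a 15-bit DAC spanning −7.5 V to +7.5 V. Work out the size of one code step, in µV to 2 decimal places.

457.76 µV

Full-scale span = 15 V.
LSB = 15 / 2^15 = 15 / 32768 = 0.000457764 V = 457.76 µV.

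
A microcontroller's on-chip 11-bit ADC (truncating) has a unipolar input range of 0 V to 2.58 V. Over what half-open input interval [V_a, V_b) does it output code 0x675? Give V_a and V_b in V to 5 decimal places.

LSB = 2.58/2^11 = 1.260 mV.
Code 0x675 = 1653 decimal.
V_a = V_low + 1653·LSB = 2.08239 V; V_b = V_low + 1654·LSB = 2.08365 V.

[2.08239 V, 2.08365 V)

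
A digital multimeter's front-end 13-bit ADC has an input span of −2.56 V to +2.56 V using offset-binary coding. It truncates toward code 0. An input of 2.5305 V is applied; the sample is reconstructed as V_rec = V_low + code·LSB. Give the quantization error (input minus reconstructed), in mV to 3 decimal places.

0.500 mV

Step size: 5.12 V ÷ 2^13 = 0.625 mV.
(2.5305 − (−2.56))/0.000625 = 8144.8000; ⌊·⌋ gives code 8144.
Reconstructed: 2.53 V.
Difference: 0.0005 V → 0.500 mV.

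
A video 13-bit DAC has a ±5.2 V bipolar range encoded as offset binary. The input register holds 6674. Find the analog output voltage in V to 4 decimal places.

LSB = 10.4 V / 2^13 = 1.270 mV.
V_out = (−5.2) + 6674 × 0.00126953 V = 3.27285 V.

3.2729 V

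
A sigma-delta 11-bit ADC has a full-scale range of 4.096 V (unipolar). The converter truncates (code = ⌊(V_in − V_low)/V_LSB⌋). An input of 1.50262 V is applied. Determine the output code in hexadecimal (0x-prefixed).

Full-scale span = 4.096 V; LSB = 4.096/2^11 = 2.000 mV.
(V_in − V_low)/LSB = (1.50262 − 0) / 0.002 = 751.310.
⌊·⌋(751.310) = 751.
In hexadecimal (0x-prefixed): 0x2EF.

code 0x2EF (decimal 751)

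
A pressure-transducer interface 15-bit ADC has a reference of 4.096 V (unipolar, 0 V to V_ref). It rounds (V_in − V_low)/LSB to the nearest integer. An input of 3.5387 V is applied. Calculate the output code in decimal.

code 28310

Full-scale span = 4.096 V; LSB = 4.096/2^15 = 125.00 µV.
(3.5387 − 0) / 0.000125 = 28309.600 LSBs.
Round → code 28310.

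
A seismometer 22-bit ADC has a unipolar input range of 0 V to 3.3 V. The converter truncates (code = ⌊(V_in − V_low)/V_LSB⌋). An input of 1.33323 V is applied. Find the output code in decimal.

code 1694536

Full-scale span = 3.3 V; LSB = 3.3/2^22 = 0.79 µV.
(V_in − V_low)/LSB = (1.33323 − 0) / 7.86781e-07 = 1694536.946.
Floor → code 1694536.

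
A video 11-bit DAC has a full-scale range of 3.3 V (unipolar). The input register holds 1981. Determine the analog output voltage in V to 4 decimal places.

3.1920 V

LSB = 3.3 V / 2^11 = 1.611 mV.
V_out = 0 + 1981 × 0.00161133 V = 3.19204 V.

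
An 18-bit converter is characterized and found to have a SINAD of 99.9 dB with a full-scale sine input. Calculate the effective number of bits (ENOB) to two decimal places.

16.30 bits

ENOB = (SINAD − 1.76) / 6.02 = (99.9 − 1.76)/6.02 = 16.302.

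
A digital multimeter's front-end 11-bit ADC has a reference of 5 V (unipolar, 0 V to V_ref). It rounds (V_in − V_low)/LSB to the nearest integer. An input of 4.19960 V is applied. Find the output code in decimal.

Full-scale span = 5 V; LSB = 5/2^11 = 2.441 mV.
Input sits at 1720.156 steps above V_low.
round(1720.156) = 1720.

code 1720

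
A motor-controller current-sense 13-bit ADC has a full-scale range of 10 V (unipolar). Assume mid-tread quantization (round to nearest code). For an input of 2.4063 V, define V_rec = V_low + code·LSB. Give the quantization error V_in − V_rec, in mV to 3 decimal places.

0.294 mV

LSB = 10/2^13 = 1.221 mV.
Scaled input = 1971.2410 LSBs, so code = 1971.
Reconstructed: 2.4060059 V.
Error = 2.4063 − 2.4060059 = 0.000294141 V = 0.294 mV.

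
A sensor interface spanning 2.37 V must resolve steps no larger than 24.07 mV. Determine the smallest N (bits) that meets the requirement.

7 bits

Number of steps required ≥ 2.37 V / 24.07 mV = 98.46.
Need 2^N ≥ 98.46; 2^6 = 64, 2^7 = 128.
Minimum N = 7.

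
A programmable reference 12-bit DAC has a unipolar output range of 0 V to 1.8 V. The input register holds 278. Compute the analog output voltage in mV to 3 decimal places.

LSB = 1.8 V / 2^12 = 439.45 µV.
V_out = 0 + 278 × 0.000439453 V = 0.122168 V.
= 122.168 mV.

122.168 mV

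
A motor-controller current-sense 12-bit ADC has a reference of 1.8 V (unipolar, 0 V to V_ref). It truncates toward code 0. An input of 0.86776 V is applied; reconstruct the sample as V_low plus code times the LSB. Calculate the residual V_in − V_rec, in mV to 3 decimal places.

0.280 mV

LSB = 1.8/2^12 = 439.45 µV.
Scaled input = 1974.6361 LSBs, so code = 1974.
Reconstructed: 0.86748047 V.
Difference: 0.000279531 V → 0.280 mV.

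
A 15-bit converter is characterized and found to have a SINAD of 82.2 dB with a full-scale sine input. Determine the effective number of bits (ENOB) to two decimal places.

ENOB = (SINAD − 1.76) / 6.02 = (82.2 − 1.76)/6.02 = 13.362.

13.36 bits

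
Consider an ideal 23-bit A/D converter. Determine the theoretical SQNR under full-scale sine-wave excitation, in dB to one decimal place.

SNR ≈ 6.02·N + 1.76 dB = 6.02·23 + 1.76 = 140.22 dB.

140.2 dB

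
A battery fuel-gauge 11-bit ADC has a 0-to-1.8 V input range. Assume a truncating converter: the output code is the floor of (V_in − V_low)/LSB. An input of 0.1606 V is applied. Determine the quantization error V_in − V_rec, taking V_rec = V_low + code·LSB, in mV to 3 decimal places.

0.639 mV

One LSB is 1.8 V / 2048 = 0.879 mV.
(V_in − V_low)/LSB = (0.1606 − 0)/0.000878906 = 182.7271 → code 182 (floor).
V_rec = 0 + 182·0.000878906 = 0.15996094 V.
V_in − V_rec = 0.000639062 V = 0.639 mV.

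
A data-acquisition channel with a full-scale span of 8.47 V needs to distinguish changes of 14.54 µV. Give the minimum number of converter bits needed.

20 bits

Number of steps required ≥ 8.47 V / 14.54 µV = 582530.95.
Need 2^N ≥ 582530.95; 2^19 = 524288, 2^20 = 1048576.
Minimum N = 20.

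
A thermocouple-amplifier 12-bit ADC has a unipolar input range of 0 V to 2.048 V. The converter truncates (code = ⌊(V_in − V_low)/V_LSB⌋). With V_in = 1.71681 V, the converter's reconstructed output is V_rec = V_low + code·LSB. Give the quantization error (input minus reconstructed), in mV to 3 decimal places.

0.310 mV

Step size: 2.048 V ÷ 2^12 = 0.500 mV.
(1.71681 − 0)/0.0005 = 3433.6200; ⌊·⌋ gives code 3433.
Reconstructed: 1.7165 V.
V_in − V_rec = 0.00031 V = 0.310 mV.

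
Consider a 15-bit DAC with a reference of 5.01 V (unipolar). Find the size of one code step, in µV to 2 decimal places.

Full-scale span = 5.01 V.
LSB = 5.01 / 2^15 = 5.01 / 32768 = 0.000152893 V = 152.89 µV.

152.89 µV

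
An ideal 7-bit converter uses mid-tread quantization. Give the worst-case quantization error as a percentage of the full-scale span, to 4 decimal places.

0.3906 %

Rounding → worst-case error = ½ LSB = V_FS/2^8, so 100/256 = 0.390625 % of full scale.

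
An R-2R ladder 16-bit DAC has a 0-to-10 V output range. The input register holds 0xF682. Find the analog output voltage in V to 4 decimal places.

LSB = 10 V / 2^16 = 152.59 µV.
Code 0xF682 = 63106 decimal.
V_out = 0 + 63106 × 0.000152588 V = 9.62921 V.

9.6292 V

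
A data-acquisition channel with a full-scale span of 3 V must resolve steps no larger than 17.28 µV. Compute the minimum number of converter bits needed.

18 bits

Number of steps required ≥ 3 V / 17.28 µV = 173611.11.
Need 2^N ≥ 173611.11; 2^17 = 131072, 2^18 = 262144.
Minimum N = 18.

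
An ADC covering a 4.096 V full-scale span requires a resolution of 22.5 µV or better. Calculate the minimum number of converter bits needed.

18 bits

Number of steps required ≥ 4.096 V / 22.5 µV = 182044.44.
Need 2^N ≥ 182044.44; 2^17 = 131072, 2^18 = 262144.
Minimum N = 18.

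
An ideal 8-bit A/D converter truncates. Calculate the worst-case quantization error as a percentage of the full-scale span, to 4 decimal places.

0.3906 %

Truncating → worst-case error = 1 LSB = V_FS/2^8, so 100/256 = 0.390625 % of full scale.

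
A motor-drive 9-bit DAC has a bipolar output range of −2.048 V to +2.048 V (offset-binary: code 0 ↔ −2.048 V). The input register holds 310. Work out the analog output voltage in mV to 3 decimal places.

LSB = 4.096 V / 2^9 = 8.000 mV.
V_out = (−2.048) + 310 × 0.008 V = 0.432 V.
= 432.000 mV.

432.000 mV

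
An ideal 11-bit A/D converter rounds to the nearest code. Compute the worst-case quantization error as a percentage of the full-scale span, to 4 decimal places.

0.0244 %

Rounding → worst-case error = ½ LSB = V_FS/2^12, so 100/4096 = 0.0244141 % of full scale.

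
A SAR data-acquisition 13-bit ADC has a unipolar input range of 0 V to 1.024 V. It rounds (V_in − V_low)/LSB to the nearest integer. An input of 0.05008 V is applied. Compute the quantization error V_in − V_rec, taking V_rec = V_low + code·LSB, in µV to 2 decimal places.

-45.00 µV

One LSB is 1.024 V / 8192 = 125.00 µV.
Scaled input = 400.6400 LSBs, so code = 401.
V_rec = 0 + 401·0.000125 = 0.050125 V.
Difference: -4.5e-05 V → -45.00 µV.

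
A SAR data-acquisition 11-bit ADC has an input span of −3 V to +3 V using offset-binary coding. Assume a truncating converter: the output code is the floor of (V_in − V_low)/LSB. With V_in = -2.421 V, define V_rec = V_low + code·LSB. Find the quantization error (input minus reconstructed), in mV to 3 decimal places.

Step size: 6 V ÷ 2^11 = 2.930 mV.
(V_in − V_low)/LSB = (-2.421 − (−3))/0.00292969 = 197.6320 → code 197 (floor).
Code 197 maps back to (−3) + 197×0.00292969 V = -2.4228516 V.
Error = -2.421 − (−2.4228516) = 0.00185156 V = 1.852 mV.

1.852 mV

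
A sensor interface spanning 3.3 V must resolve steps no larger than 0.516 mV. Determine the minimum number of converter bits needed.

Number of steps required ≥ 3.3 V / 0.516 mV = 6395.35.
Need 2^N ≥ 6395.35; 2^12 = 4096, 2^13 = 8192.
Minimum N = 13.

13 bits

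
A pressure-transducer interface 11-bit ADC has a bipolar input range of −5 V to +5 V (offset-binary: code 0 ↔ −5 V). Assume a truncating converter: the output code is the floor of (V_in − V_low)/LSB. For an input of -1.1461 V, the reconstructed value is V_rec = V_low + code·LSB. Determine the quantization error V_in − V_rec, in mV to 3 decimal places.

1.361 mV

One LSB is 10 V / 2048 = 4.883 mV.
Scaled input = 789.2787 LSBs, so code = 789.
Code 789 maps back to (−5) + 789×0.00488281 V = -1.1474609 V.
V_in − V_rec = 0.00136094 V = 1.361 mV.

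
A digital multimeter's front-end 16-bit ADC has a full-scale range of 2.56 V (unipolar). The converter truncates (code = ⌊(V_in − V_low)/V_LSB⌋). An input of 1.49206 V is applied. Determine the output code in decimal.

Full-scale span = 2.56 V; LSB = 2.56/2^16 = 39.06 µV.
Input sits at 38196.736 steps above V_low.
Floor → code 38196.

code 38196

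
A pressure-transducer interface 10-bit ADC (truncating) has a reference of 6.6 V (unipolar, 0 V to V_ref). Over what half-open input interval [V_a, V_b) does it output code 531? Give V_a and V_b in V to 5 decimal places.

[3.42246 V, 3.42891 V)

LSB = 6.6/2^10 = 6.445 mV.
V_a = V_low + 531·LSB = 3.42246 V; V_b = V_low + 532·LSB = 3.42891 V.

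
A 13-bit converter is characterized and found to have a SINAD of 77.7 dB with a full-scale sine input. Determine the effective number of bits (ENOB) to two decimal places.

ENOB = (SINAD − 1.76) / 6.02 = (77.7 − 1.76)/6.02 = 12.615.

12.61 bits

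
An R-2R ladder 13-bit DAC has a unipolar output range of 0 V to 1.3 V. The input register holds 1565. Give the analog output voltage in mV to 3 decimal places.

248.352 mV

LSB = 1.3 V / 2^13 = 158.69 µV.
V_out = 0 + 1565 × 0.000158691 V = 0.248352 V.
= 248.352 mV.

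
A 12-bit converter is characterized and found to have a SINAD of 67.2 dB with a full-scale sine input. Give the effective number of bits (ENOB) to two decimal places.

ENOB = (SINAD − 1.76) / 6.02 = (67.2 − 1.76)/6.02 = 10.870.

10.87 bits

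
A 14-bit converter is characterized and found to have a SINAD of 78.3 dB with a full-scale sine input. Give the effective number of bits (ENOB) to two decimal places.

ENOB = (SINAD − 1.76) / 6.02 = (78.3 − 1.76)/6.02 = 12.714.

12.71 bits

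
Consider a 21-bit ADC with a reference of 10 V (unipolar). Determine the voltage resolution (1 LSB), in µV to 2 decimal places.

4.77 µV

Full-scale span = 10 V.
LSB = 10 / 2^21 = 10 / 2097152 = 4.76837e-06 V = 4.77 µV.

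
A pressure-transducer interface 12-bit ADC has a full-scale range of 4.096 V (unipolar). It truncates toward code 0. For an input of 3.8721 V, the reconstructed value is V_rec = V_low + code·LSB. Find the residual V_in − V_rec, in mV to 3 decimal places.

One LSB is 4.096 V / 4096 = 1.000 mV.
(V_in − V_low)/LSB = (3.8721 − 0)/0.001 = 3872.1000 → code 3872 (floor).
Reconstructed: 3.872 V.
V_in − V_rec = 0.0001 V = 0.100 mV.

0.100 mV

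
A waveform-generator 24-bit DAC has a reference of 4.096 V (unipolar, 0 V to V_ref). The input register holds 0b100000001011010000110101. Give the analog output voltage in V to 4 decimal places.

2.0593 V

LSB = 4.096 V / 2^24 = 0.24 µV.
Code 0b100000001011010000110101 = 8434741 decimal.
V_out = 0 + 8434741 × 2.44141e-07 V = 2.05926 V.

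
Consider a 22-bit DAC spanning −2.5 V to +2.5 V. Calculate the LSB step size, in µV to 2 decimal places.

Full-scale span = 5 V.
LSB = 5 / 2^22 = 5 / 4194304 = 1.19209e-06 V = 1.19 µV.

1.19 µV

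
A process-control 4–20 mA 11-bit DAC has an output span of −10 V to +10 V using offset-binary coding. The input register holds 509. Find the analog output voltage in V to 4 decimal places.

-5.0293 V

LSB = 20 V / 2^11 = 9.766 mV.
V_out = (−10) + 509 × 0.00976562 V = -5.0293 V.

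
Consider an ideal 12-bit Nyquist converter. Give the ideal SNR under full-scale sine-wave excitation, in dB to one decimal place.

74.0 dB

SNR ≈ 6.02·N + 1.76 dB = 6.02·12 + 1.76 = 74.00 dB.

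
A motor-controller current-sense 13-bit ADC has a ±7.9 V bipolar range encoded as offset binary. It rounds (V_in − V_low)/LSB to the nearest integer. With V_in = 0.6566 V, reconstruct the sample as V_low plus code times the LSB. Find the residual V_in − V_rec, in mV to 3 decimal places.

Step size: 15.8 V ÷ 2^13 = 1.929 mV.
(0.6566 − (−7.9))/0.00192871 = 4436.4346; round gives code 4436.
V_rec = (−7.9) + 4436·0.00192871 = 0.65576172 V.
Difference: 0.000838281 V → 0.838 mV.

0.838 mV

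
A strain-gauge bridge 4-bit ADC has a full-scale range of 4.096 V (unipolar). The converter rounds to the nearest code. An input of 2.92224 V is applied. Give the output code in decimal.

With 16 levels over 4.096 V, one step is 256.000 mV.
Input sits at 11.415 steps above V_low.
So the output code is 11.

code 11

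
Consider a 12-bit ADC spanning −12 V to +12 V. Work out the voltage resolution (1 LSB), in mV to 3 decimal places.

5.859 mV

Full-scale span = 24 V.
LSB = 24 / 2^12 = 24 / 4096 = 0.00585938 V = 5.859 mV.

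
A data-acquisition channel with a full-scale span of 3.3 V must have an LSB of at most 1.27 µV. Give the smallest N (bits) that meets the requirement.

22 bits

Number of steps required ≥ 3.3 V / 1.27 µV = 2598425.20.
Need 2^N ≥ 2598425.20; 2^21 = 2097152, 2^22 = 4194304.
Minimum N = 22.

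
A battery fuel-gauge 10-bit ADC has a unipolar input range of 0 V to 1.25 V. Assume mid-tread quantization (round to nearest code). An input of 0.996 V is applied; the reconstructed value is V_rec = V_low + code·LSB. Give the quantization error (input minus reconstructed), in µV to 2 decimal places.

LSB = 1.25/2^10 = 1.221 mV.
Scaled input = 815.9232 LSBs, so code = 816.
Reconstructed: 0.99609375 V.
Error = 0.996 − 0.99609375 = -9.375e-05 V = -93.75 µV.

-93.75 µV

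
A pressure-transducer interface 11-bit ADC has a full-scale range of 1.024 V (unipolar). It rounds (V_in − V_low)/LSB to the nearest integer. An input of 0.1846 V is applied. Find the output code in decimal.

code 369

Full-scale span = 1.024 V; LSB = 1.024/2^11 = 0.500 mV.
Input sits at 369.200 steps above V_low.
round(369.200) = 369.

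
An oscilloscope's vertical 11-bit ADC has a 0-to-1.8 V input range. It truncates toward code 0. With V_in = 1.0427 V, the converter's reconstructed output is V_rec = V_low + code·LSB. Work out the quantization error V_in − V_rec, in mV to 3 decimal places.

Step size: 1.8 V ÷ 2^11 = 0.879 mV.
(V_in − V_low)/LSB = (1.0427 − 0)/0.000878906 = 1186.3609 → code 1186 (floor).
Code 1186 maps back to 0 + 1186×0.000878906 V = 1.0423828 V.
V_in − V_rec = 0.000317187 V = 0.317 mV.

0.317 mV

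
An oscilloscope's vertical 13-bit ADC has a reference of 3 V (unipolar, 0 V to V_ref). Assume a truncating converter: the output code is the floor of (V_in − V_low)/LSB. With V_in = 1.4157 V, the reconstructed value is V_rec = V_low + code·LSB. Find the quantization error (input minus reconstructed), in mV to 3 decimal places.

0.295 mV

LSB = 3/2^13 = 366.21 µV.
(1.4157 − 0)/0.000366211 = 3865.8048; ⌊·⌋ gives code 3865.
Code 3865 maps back to 0 + 3865×0.000366211 V = 1.4154053 V.
Difference: 0.000294727 V → 0.295 mV.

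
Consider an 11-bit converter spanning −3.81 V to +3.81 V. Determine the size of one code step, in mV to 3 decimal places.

Full-scale span = 7.62 V.
LSB = 7.62 / 2^11 = 7.62 / 2048 = 0.0037207 V = 3.721 mV.

3.721 mV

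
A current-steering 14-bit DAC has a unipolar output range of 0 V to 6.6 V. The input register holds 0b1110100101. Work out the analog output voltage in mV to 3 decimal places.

375.842 mV

LSB = 6.6 V / 2^14 = 402.83 µV.
Code 0b1110100101 = 933 decimal.
V_out = 0 + 933 × 0.000402832 V = 0.375842 V.
= 375.842 mV.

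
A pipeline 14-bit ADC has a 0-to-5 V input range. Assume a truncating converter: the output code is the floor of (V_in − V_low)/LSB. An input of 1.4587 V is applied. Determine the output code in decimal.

code 4779

Full-scale span = 5 V; LSB = 5/2^14 = 305.18 µV.
Input sits at 4779.868 steps above V_low.
Floor → code 4779.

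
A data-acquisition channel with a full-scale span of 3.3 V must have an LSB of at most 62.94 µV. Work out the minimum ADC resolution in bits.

16 bits

Number of steps required ≥ 3.3 V / 62.94 µV = 52430.89.
Need 2^N ≥ 52430.89; 2^15 = 32768, 2^16 = 65536.
Minimum N = 16.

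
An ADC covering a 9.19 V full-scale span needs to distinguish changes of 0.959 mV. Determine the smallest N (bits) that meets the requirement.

Number of steps required ≥ 9.19 V / 0.959 mV = 9582.90.
Need 2^N ≥ 9582.90; 2^13 = 8192, 2^14 = 16384.
Minimum N = 14.

14 bits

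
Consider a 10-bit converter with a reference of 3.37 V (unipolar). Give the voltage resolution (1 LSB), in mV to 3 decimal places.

Full-scale span = 3.37 V.
LSB = 3.37 / 2^10 = 3.37 / 1024 = 0.00329102 V = 3.291 mV.

3.291 mV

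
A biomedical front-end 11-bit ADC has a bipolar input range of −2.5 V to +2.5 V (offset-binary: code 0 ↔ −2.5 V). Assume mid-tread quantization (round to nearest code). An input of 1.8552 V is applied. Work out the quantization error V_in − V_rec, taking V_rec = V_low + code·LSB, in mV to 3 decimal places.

-0.269 mV

Step size: 5 V ÷ 2^11 = 2.441 mV.
(V_in − V_low)/LSB = (1.8552 − (−2.5))/0.00244141 = 1783.8899 → code 1784 (round).
V_rec = (−2.5) + 1784·0.00244141 = 1.8554688 V.
Difference: -0.00026875 V → -0.269 mV.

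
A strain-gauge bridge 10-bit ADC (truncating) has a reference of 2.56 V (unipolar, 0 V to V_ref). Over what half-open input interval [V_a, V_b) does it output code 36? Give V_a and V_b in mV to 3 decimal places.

[90.000 mV, 92.500 mV)

LSB = 2.56/2^10 = 2.500 mV.
V_a = V_low + 36·LSB = 0.09 V; V_b = V_low + 37·LSB = 0.0925 V.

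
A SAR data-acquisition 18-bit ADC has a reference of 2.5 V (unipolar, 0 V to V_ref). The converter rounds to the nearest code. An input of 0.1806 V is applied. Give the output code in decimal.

LSB = 2.5 V / 262144 = 9.54 µV.
(0.1806 − 0) / 9.53674e-06 = 18937.283 LSBs.
Round → code 18937.

code 18937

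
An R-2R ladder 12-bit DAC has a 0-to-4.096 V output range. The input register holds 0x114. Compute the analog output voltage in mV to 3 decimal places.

LSB = 4.096 V / 2^12 = 1.000 mV.
Code 0x114 = 276 decimal.
V_out = 0 + 276 × 0.001 V = 0.276 V.
= 276.000 mV.

276.000 mV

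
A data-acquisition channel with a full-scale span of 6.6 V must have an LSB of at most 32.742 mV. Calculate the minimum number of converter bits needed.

8 bits

Number of steps required ≥ 6.6 V / 32.742 mV = 201.58.
Need 2^N ≥ 201.58; 2^7 = 128, 2^8 = 256.
Minimum N = 8.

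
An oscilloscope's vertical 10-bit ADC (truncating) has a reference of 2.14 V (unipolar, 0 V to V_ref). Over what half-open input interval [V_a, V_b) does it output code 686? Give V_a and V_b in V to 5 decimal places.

LSB = 2.14/2^10 = 2.090 mV.
V_a = V_low + 686·LSB = 1.43363 V; V_b = V_low + 687·LSB = 1.43572 V.

[1.43363 V, 1.43572 V)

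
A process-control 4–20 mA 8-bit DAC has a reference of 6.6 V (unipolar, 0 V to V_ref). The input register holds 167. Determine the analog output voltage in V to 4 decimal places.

LSB = 6.6 V / 2^8 = 25.781 mV.
V_out = 0 + 167 × 0.0257812 V = 4.30547 V.

4.3055 V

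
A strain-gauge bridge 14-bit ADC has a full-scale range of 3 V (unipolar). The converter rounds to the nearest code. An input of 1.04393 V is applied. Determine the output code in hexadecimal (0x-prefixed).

code 0x1645 (decimal 5701)

With 16384 levels over 3 V, one step is 183.11 µV.
Input sits at 5701.250 steps above V_low.
So the output code is 5701.
In hexadecimal (0x-prefixed): 0x1645.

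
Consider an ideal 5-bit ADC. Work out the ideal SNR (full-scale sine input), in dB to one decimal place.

31.9 dB

SNR ≈ 6.02·N + 1.76 dB = 6.02·5 + 1.76 = 31.86 dB.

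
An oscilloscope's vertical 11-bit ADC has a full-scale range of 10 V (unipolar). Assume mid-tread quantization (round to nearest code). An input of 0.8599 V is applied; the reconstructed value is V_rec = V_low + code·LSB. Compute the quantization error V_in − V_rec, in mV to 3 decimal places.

0.525 mV

One LSB is 10 V / 2048 = 4.883 mV.
(V_in − V_low)/LSB = (0.8599 − 0)/0.00488281 = 176.1075 → code 176 (round).
Code 176 maps back to 0 + 176×0.00488281 V = 0.859375 V.
Error = 0.8599 − 0.859375 = 0.000525 V = 0.525 mV.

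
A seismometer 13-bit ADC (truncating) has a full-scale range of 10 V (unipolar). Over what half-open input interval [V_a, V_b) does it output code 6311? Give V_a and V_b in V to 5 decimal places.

LSB = 10/2^13 = 1.221 mV.
V_a = V_low + 6311·LSB = 7.70386 V; V_b = V_low + 6312·LSB = 7.70508 V.

[7.70386 V, 7.70508 V)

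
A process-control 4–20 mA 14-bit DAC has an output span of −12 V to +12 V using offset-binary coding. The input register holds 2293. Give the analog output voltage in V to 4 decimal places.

-8.6411 V

LSB = 24 V / 2^14 = 1.465 mV.
V_out = (−12) + 2293 × 0.00146484 V = -8.64111 V.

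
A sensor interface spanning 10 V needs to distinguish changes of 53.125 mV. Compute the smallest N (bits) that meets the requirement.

8 bits

Number of steps required ≥ 10 V / 53.125 mV = 188.24.
Need 2^N ≥ 188.24; 2^7 = 128, 2^8 = 256.
Minimum N = 8.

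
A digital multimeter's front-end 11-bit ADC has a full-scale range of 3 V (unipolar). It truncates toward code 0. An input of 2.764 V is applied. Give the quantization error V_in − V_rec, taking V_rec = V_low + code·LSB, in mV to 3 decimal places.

One LSB is 3 V / 2048 = 1.465 mV.
Scaled input = 1886.8907 LSBs, so code = 1886.
Reconstructed: 2.7626953 V.
Difference: 0.00130469 V → 1.305 mV.

1.305 mV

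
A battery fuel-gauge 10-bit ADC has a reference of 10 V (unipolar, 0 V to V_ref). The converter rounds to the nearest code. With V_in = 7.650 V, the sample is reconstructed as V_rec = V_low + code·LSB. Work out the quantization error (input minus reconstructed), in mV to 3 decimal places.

One LSB is 10 V / 1024 = 9.766 mV.
(7.650 − 0)/0.00976562 = 783.3600; round gives code 783.
Code 783 maps back to 0 + 783×0.00976562 V = 7.6464844 V.
Difference: 0.00351563 V → 3.516 mV.

3.516 mV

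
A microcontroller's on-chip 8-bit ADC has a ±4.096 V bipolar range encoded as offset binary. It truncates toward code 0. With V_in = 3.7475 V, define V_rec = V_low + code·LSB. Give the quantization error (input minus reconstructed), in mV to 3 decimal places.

3.500 mV

LSB = 8.192/2^8 = 32.000 mV.
(3.7475 − (−4.096))/0.032 = 245.1094; ⌊·⌋ gives code 245.
V_rec = (−4.096) + 245·0.032 = 3.744 V.
Difference: 0.0035 V → 3.500 mV.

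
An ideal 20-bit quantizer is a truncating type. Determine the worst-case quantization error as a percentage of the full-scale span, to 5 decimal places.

0.00010 %

Truncating → worst-case error = 1 LSB = V_FS/2^20, so 100/1048576 = 9.53674e-05 % of full scale.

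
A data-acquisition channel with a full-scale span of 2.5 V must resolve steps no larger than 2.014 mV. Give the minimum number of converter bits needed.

Number of steps required ≥ 2.5 V / 2.014 mV = 1241.31.
Need 2^N ≥ 1241.31; 2^10 = 1024, 2^11 = 2048.
Minimum N = 11.

11 bits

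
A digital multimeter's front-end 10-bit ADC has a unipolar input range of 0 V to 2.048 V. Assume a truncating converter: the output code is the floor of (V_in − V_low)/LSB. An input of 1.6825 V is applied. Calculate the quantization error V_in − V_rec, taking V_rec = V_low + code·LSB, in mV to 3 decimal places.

Step size: 2.048 V ÷ 2^10 = 2.000 mV.
(V_in − V_low)/LSB = (1.6825 − 0)/0.002 = 841.2500 → code 841 (floor).
Code 841 maps back to 0 + 841×0.002 V = 1.682 V.
Difference: 0.0005 V → 0.500 mV.

0.500 mV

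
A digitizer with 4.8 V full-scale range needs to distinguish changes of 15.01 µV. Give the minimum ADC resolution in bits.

Number of steps required ≥ 4.8 V / 15.01 µV = 319786.81.
Need 2^N ≥ 319786.81; 2^18 = 262144, 2^19 = 524288.
Minimum N = 19.

19 bits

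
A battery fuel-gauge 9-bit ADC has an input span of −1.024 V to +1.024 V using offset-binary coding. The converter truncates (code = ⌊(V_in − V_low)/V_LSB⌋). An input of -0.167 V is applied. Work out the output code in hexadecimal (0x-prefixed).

code 0xD6 (decimal 214)

Full-scale span = 2.048 V; LSB = 2.048/2^9 = 4.000 mV.
(V_in − V_low)/LSB = (-0.167 − (−1.024)) / 0.004 = 214.250.
So the output code is 214.
In hexadecimal (0x-prefixed): 0xD6.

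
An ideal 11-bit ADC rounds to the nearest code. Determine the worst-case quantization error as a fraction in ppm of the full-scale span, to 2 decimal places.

Rounding → worst-case error = ½ LSB = V_FS/2^12, so 1e+06/4096 = 244.141 ppm of full scale.

244.14 ppm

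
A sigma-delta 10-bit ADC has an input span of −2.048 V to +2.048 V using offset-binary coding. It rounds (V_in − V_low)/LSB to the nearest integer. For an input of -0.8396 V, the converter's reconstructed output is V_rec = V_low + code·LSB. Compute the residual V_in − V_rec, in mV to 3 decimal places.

LSB = 4.096/2^10 = 4.000 mV.
(V_in − V_low)/LSB = (-0.8396 − (−2.048))/0.004 = 302.1000 → code 302 (round).
V_rec = (−2.048) + 302·0.004 = -0.84 V.
Error = -0.8396 − (−0.84) = 0.0004 V = 0.400 mV.

0.400 mV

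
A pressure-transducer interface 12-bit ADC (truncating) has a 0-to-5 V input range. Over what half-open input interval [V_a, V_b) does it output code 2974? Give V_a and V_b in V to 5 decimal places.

LSB = 5/2^12 = 1.221 mV.
V_a = V_low + 2974·LSB = 3.63037 V; V_b = V_low + 2975·LSB = 3.63159 V.

[3.63037 V, 3.63159 V)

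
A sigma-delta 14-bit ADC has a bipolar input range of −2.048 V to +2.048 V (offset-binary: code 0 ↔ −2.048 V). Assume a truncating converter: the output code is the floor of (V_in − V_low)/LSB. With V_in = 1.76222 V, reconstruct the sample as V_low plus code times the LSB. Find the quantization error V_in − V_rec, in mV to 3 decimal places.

0.220 mV

LSB = 4.096/2^14 = 250.00 µV.
Scaled input = 15240.8800 LSBs, so code = 15240.
V_rec = (−2.048) + 15240·0.00025 = 1.762 V.
Error = 1.76222 − 1.762 = 0.00022 V = 0.220 mV.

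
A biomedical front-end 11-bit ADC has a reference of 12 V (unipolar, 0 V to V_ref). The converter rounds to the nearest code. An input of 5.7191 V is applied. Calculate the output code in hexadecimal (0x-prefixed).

code 0x3D0 (decimal 976)

Full-scale span = 12 V; LSB = 12/2^11 = 5.859 mV.
Input sits at 976.060 steps above V_low.
So the output code is 976.
In hexadecimal (0x-prefixed): 0x3D0.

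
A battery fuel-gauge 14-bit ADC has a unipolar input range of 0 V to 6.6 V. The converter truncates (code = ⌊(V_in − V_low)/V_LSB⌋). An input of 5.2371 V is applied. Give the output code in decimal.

code 13000

Full-scale span = 6.6 V; LSB = 6.6/2^14 = 402.83 µV.
Input sits at 13000.704 steps above V_low.
Floor → code 13000.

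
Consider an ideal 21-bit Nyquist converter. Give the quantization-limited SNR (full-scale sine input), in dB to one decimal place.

128.2 dB

SNR ≈ 6.02·N + 1.76 dB = 6.02·21 + 1.76 = 128.18 dB.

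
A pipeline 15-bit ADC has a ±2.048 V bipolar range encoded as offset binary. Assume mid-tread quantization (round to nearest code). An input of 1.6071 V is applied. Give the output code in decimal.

code 29241

LSB = 4.096 V / 32768 = 125.00 µV.
(V_in − V_low)/LSB = (1.6071 − (−2.048)) / 0.000125 = 29240.800.
round(29240.800) = 29241.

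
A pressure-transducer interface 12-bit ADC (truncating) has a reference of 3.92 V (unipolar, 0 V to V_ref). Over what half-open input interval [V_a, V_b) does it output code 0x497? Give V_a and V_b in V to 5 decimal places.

LSB = 3.92/2^12 = 0.957 mV.
Code 0x497 = 1175 decimal.
V_a = V_low + 1175·LSB = 1.12451 V; V_b = V_low + 1176·LSB = 1.12547 V.

[1.12451 V, 1.12547 V)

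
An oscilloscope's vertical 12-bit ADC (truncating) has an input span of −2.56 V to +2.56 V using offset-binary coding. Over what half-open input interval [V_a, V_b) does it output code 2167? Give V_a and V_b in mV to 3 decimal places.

[148.750 mV, 150.000 mV)

LSB = 5.12/2^12 = 1.250 mV.
V_a = V_low + 2167·LSB = 0.14875 V; V_b = V_low + 2168·LSB = 0.15 V.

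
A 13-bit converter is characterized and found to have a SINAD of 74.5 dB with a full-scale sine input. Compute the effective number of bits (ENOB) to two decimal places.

ENOB = (SINAD − 1.76) / 6.02 = (74.5 − 1.76)/6.02 = 12.083.

12.08 bits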